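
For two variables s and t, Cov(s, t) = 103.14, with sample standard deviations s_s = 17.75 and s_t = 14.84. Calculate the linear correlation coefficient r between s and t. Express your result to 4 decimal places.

0.3916

r = Cov(s,t) / (s_s · s_t) = 103.14 / (17.75 × 14.84)
  = 103.14 / 263.4100 ≈ 0.3916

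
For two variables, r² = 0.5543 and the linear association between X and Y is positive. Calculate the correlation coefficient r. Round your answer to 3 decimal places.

|r| = √0.5543 = 0.745
The association is positive, so r = 0.745.

0.745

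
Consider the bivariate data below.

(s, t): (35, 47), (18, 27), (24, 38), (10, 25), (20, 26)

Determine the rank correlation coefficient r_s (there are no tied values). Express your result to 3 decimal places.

0.900

Rank s: 5, 2, 4, 1, 3
Rank t: 5, 3, 4, 1, 2
d = rank(s) − rank(t): 0, -1, 0, 0, 1; Σd² = 2
ρ = 1 − 6Σd² / [n(n²−1)] = 1 − 6×2 / (5×24) = 1 − 12/120 ≈ 0.900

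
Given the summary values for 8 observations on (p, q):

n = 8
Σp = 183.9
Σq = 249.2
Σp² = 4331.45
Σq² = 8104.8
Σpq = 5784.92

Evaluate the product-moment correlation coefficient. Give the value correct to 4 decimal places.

0.2991

r = (nΣpq − ΣpΣq) / √[(nΣp² − (Σp)²)(nΣq² − (Σq)²)]
Numerator: 8×5784.92 − 183.9×249.2 = 451.48
Denominator: √[(34651.6 − 33819.21)(64838.4 − 62100.64)] = √[832.39 × 2737.76] = 1509.5973
r = 451.48 / 1509.5973 ≈ 0.2991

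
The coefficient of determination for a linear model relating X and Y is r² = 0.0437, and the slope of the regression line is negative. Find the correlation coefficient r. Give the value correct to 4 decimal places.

|r| = √0.0437 = 0.2090
The association is negative, so r = −0.2090.

-0.2090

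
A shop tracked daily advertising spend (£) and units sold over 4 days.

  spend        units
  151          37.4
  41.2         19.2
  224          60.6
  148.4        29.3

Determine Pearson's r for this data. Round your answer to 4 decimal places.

0.9247

n = 4, Σx = 564.6, Σy = 146.5, Σx² = 96697, Σy² = 6298.25, Σxy = 24360.96
nΣxy − ΣxΣy = 97443.84 − 82713.9 = 14729.94
nΣx² − (Σx)² = 386788 − 318773.16 = 68014.84; nΣy² − (Σy)² = 25193 − 21462.25 = 3730.75
r = 14729.94 / √(68014.84 × 3730.75) = 14729.94 / 15929.4182 ≈ 0.9247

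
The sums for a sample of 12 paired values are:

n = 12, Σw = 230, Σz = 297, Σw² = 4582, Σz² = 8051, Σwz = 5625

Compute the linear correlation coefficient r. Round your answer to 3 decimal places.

-0.194

r = (nΣwz − ΣwΣz) / √[(nΣw² − (Σw)²)(nΣz² − (Σz)²)]
Numerator: 12×5625 − 230×297 = -810
Denominator: √[(54984 − 52900)(96612 − 88209)] = √[2084 × 8403] = 4184.7165
r = -810 / 4184.7165 ≈ -0.194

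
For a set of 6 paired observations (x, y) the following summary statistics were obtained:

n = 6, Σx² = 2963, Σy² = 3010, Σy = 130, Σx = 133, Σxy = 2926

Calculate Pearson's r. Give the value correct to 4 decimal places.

0.8279

r = (nΣxy − ΣxΣy) / √[(nΣx² − (Σx)²)(nΣy² − (Σy)²)]
Numerator: 6×2926 − 133×130 = 266
Denominator: √[(17778 − 17689)(18060 − 16900)] = √[89 × 1160] = 321.3098
r = 266 / 321.3098 ≈ 0.8279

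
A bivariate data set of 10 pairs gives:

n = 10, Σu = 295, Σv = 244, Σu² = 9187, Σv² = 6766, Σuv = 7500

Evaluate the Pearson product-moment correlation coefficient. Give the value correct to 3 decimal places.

r = (nΣuv − ΣuΣv) / √[(nΣu² − (Σu)²)(nΣv² − (Σv)²)]
Numerator: 10×7500 − 295×244 = 3020
Denominator: √[(91870 − 87025)(67660 − 59536)] = √[4845 × 8124] = 6273.8170
r = 3020 / 6273.8170 ≈ 0.481

0.481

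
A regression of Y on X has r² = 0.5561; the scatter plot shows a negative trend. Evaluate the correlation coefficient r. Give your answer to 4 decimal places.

-0.7457

|r| = √0.5561 = 0.7457
The association is negative, so r = −0.7457.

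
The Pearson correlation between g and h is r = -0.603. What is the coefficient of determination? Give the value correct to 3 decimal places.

0.364

r² = (-0.603)² = 0.364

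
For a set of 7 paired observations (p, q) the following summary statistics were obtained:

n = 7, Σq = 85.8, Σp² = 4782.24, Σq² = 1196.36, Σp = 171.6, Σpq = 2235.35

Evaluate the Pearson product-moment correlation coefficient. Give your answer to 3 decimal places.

0.457

r = (nΣpq − ΣpΣq) / √[(nΣp² − (Σp)²)(nΣq² − (Σq)²)]
Numerator: 7×2235.35 − 171.6×85.8 = 924.17
Denominator: √[(33475.68 − 29446.56)(8374.52 − 7361.64)] = √[4029.12 × 1012.88] = 2020.1522
r = 924.17 / 2020.1522 ≈ 0.457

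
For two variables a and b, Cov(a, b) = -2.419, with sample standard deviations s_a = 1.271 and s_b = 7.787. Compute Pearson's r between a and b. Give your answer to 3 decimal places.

r = Cov(a,b) / (s_a · s_b) = -2.419 / (1.271 × 7.787)
  = -2.419 / 9.8973 ≈ -0.244

-0.244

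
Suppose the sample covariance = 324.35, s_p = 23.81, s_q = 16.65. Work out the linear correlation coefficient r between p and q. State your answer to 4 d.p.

0.8182

r = Cov(p,q) / (s_p · s_q) = 324.35 / (23.81 × 16.65)
  = 324.35 / 396.4365 ≈ 0.8182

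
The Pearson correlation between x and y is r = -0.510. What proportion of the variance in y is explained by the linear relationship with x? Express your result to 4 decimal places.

r² = (-0.510)² = 0.2601

0.2601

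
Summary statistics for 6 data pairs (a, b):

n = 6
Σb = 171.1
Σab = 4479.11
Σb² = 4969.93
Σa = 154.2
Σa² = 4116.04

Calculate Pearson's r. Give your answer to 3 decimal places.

0.694

r = (nΣab − ΣaΣb) / √[(nΣa² − (Σa)²)(nΣb² − (Σb)²)]
Numerator: 6×4479.11 − 154.2×171.1 = 491.04
Denominator: √[(24696.24 − 23777.64)(29819.58 − 29275.21)] = √[918.6 × 544.37] = 707.1480
r = 491.04 / 707.1480 ≈ 0.694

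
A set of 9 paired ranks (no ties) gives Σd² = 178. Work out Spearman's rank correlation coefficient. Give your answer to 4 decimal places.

-0.4833

ρ = 1 − 6Σd² / [n(n²−1)] = 1 − 6×178 / (9×80)
  = 1 − 1068/720 = 1 − 1.48333 ≈ -0.4833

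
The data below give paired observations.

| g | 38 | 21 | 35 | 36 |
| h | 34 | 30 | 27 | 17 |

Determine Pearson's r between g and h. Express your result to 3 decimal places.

n = 4, Σg = 130, Σh = 108, Σg² = 4406, Σh² = 3074, Σgh = 3479
nΣgh − ΣgΣh = 13916 − 14040 = -124
nΣg² − (Σg)² = 17624 − 16900 = 724; nΣh² − (Σh)² = 12296 − 11664 = 632
r = -124 / √(724 × 632) = -124 / 676.4377 ≈ -0.183

-0.183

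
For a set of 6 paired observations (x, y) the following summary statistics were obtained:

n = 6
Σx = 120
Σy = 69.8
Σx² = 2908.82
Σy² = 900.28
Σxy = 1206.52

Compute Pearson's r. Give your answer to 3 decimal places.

r = (nΣxy − ΣxΣy) / √[(nΣx² − (Σx)²)(nΣy² − (Σy)²)]
Numerator: 6×1206.52 − 120×69.8 = -1136.88
Denominator: √[(17452.92 − 14400)(5401.68 − 4872.04)] = √[3052.92 × 529.64] = 1271.5929
r = -1136.88 / 1271.5929 ≈ -0.894

-0.894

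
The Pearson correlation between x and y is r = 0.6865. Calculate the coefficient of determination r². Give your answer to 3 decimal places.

0.471

r² = (0.6865)² = 0.471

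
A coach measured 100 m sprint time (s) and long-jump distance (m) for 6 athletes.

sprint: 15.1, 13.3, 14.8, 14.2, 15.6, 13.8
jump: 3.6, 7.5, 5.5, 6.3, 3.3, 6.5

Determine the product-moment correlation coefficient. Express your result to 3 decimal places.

-0.961

n = 6, Σx = 86.8, Σy = 32.7, Σx² = 1259.38, Σy² = 192.29, Σxy = 466.15
nΣxy − ΣxΣy = 2796.9 − 2838.36 = -41.46
nΣx² − (Σx)² = 7556.28 − 7534.24 = 22.04; nΣy² − (Σy)² = 1153.74 − 1069.29 = 84.45
r = -41.46 / √(22.04 × 84.45) = -41.46 / 43.1425 ≈ -0.961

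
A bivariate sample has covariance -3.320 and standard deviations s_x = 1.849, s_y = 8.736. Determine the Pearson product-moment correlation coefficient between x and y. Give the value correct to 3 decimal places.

-0.206

r = Cov(x,y) / (s_x · s_y) = -3.320 / (1.849 × 8.736)
  = -3.320 / 16.1529 ≈ -0.206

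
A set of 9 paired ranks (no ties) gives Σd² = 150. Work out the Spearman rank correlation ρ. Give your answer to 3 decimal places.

-0.250

ρ = 1 − 6Σd² / [n(n²−1)] = 1 − 6×150 / (9×80)
  = 1 − 900/720 = 1 − 1.2500 ≈ -0.250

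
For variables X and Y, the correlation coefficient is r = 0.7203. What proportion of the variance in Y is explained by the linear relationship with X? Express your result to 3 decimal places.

0.519

r² = (0.7203)² = 0.519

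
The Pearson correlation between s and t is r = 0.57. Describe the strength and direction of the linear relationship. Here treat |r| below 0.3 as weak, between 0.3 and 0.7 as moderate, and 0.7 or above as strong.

moderate positive

r = 0.57 > 0 so the relationship is positive.
|r| = 0.57, which falls in the moderate range.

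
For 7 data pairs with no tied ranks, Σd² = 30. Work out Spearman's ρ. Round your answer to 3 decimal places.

0.464

ρ = 1 − 6Σd² / [n(n²−1)] = 1 − 6×30 / (7×48)
  = 1 − 180/336 = 1 − 0.5357 ≈ 0.464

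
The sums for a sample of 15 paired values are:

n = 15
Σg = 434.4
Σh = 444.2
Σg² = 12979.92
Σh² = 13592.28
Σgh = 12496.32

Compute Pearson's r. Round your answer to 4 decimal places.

r = (nΣgh − ΣgΣh) / √[(nΣg² − (Σg)²)(nΣh² − (Σh)²)]
Numerator: 15×12496.32 − 434.4×444.2 = -5515.68
Denominator: √[(194698.8 − 188703.36)(203884.2 − 197313.64)] = √[5995.44 × 6570.56] = 6276.4160
r = -5515.68 / 6276.4160 ≈ -0.8788

-0.8788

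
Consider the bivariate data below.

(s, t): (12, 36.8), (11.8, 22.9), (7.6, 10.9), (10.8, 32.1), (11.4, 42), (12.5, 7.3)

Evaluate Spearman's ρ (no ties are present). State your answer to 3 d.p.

Rank s: 5, 4, 1, 2, 3, 6
Rank t: 5, 3, 2, 4, 6, 1
d = rank(s) − rank(t): 0, 1, -1, -2, -3, 5; Σd² = 40
ρ = 1 − 6Σd² / [n(n²−1)] = 1 − 6×40 / (6×35) = 1 − 240/210 ≈ -0.143

-0.143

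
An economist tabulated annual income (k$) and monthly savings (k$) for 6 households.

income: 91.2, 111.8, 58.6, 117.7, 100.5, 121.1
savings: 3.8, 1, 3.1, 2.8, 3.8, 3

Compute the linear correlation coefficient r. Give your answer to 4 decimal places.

-0.3173

n = 6, Σx = 600.9, Σy = 17.5, Σx² = 62869.39, Σy² = 56.33, Σxy = 1714.78
nΣxy − ΣxΣy = 10288.68 − 10515.75 = -227.07
nΣx² − (Σx)² = 377216.34 − 361080.81 = 16135.53; nΣy² − (Σy)² = 337.98 − 306.25 = 31.73
r = -227.07 / √(16135.53 × 31.73) = -227.07 / 715.5280 ≈ -0.3173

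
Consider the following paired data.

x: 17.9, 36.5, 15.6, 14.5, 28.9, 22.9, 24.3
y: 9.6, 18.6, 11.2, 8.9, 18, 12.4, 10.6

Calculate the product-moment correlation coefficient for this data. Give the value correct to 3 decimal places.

n = 7, Σx = 160.6, Σy = 89.3, Σx² = 4056.38, Σy² = 1232.89, Σxy = 2216.25
nΣxy − ΣxΣy = 15513.75 − 14341.58 = 1172.17
nΣx² − (Σx)² = 28394.66 − 25792.36 = 2602.3; nΣy² − (Σy)² = 8630.23 − 7974.49 = 655.74
r = 1172.17 / √(2602.3 × 655.74) = 1172.17 / 1306.3048 ≈ 0.897

0.897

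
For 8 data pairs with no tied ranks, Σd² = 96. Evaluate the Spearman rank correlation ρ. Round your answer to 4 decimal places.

-0.1429

ρ = 1 − 6Σd² / [n(n²−1)] = 1 − 6×96 / (8×63)
  = 1 − 576/504 = 1 − 1.14286 ≈ -0.1429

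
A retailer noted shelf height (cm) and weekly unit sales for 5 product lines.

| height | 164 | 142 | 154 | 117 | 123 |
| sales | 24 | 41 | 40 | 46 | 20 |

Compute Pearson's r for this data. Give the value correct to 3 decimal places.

-0.197

n = 5, Σx = 700, Σy = 171, Σx² = 99594, Σy² = 6373, Σxy = 23760
nΣxy − ΣxΣy = 118800 − 119700 = -900
nΣx² − (Σx)² = 497970 − 490000 = 7970; nΣy² − (Σy)² = 31865 − 29241 = 2624
r = -900 / √(7970 × 2624) = -900 / 4573.1040 ≈ -0.197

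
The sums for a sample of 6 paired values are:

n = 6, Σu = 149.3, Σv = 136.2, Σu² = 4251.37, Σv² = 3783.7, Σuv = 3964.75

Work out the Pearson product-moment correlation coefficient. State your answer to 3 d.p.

0.945

r = (nΣuv − ΣuΣv) / √[(nΣu² − (Σu)²)(nΣv² − (Σv)²)]
Numerator: 6×3964.75 − 149.3×136.2 = 3453.84
Denominator: √[(25508.22 − 22290.49)(22702.2 − 18550.44)] = √[3217.73 × 4151.76] = 3655.0298
r = 3453.84 / 3655.0298 ≈ 0.945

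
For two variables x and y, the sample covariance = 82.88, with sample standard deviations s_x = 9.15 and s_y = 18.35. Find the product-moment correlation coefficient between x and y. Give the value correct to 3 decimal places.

r = Cov(x,y) / (s_x · s_y) = 82.88 / (9.15 × 18.35)
  = 82.88 / 167.9025 ≈ 0.494

0.494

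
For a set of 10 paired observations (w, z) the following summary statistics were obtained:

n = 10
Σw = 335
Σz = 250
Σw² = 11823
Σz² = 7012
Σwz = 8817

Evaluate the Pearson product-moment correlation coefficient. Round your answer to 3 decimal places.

r = (nΣwz − ΣwΣz) / √[(nΣw² − (Σw)²)(nΣz² − (Σz)²)]
Numerator: 10×8817 − 335×250 = 4420
Denominator: √[(118230 − 112225)(70120 − 62500)] = √[6005 × 7620] = 6764.4734
r = 4420 / 6764.4734 ≈ 0.653

0.653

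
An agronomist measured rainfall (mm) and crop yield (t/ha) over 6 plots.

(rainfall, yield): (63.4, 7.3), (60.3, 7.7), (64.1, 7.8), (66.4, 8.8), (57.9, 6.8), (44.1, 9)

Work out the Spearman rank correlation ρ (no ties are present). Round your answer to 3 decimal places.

Rank rainfall: 4, 3, 5, 6, 2, 1
Rank yield: 2, 3, 4, 5, 1, 6
d = rank(rainfall) − rank(yield): 2, 0, 1, 1, 1, -5; Σd² = 32
ρ = 1 − 6Σd² / [n(n²−1)] = 1 − 6×32 / (6×35) = 1 − 192/210 ≈ 0.086

0.086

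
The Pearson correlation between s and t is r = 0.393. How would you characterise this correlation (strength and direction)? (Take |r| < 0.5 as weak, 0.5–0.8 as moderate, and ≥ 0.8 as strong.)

weak positive

r = 0.393 > 0 so the relationship is positive.
|r| = 0.393, which falls in the weak range.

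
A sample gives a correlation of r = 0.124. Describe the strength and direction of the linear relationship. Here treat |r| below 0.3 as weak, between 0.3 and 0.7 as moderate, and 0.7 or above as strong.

weak positive

r = 0.124 > 0 so the relationship is positive.
|r| = 0.124, which falls in the weak range.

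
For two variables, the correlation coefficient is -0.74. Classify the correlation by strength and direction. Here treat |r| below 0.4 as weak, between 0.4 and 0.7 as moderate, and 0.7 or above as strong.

r = -0.74 < 0 so the relationship is negative.
|r| = 0.74, which falls in the strong range.

strong negative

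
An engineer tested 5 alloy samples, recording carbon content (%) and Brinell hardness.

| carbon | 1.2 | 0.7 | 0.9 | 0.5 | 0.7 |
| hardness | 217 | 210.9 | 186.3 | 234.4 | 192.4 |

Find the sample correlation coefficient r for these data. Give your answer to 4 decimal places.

n = 5, Σx = 4, Σy = 1041, Σx² = 3.48, Σy² = 218236.62, Σxy = 827.58
nΣxy − ΣxΣy = 4137.9 − 4164 = -26.1
nΣx² − (Σx)² = 17.4 − 16 = 1.4; nΣy² − (Σy)² = 1091183.1 − 1083681 = 7502.1
r = -26.1 / √(1.4 × 7502.1) = -26.1 / 102.4839 ≈ -0.2547

-0.2547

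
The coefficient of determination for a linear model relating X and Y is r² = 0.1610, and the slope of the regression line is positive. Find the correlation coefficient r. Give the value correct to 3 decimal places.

0.401

|r| = √0.1610 = 0.401
The association is positive, so r = 0.401.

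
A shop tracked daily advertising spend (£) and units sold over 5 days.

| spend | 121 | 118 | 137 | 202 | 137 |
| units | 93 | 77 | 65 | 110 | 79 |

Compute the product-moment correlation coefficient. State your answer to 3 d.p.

0.703

n = 5, Σx = 715, Σy = 424, Σx² = 106907, Σy² = 37144, Σxy = 62287
nΣxy − ΣxΣy = 311435 − 303160 = 8275
nΣx² − (Σx)² = 534535 − 511225 = 23310; nΣy² − (Σy)² = 185720 − 179776 = 5944
r = 8275 / √(23310 × 5944) = 8275 / 11770.9235 ≈ 0.703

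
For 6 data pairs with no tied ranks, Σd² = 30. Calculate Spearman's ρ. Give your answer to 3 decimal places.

0.143

ρ = 1 − 6Σd² / [n(n²−1)] = 1 − 6×30 / (6×35)
  = 1 − 180/210 = 1 − 0.8571 ≈ 0.143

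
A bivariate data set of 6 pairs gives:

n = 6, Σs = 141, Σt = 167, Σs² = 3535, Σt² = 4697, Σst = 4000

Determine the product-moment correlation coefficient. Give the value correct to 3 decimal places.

r = (nΣst − ΣsΣt) / √[(nΣs² − (Σs)²)(nΣt² − (Σt)²)]
Numerator: 6×4000 − 141×167 = 453
Denominator: √[(21210 − 19881)(28182 − 27889)] = √[1329 × 293] = 624.0168
r = 453 / 624.0168 ≈ 0.726

0.726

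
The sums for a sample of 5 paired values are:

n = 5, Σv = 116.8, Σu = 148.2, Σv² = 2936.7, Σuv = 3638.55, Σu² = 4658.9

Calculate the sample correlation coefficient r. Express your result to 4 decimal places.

0.7500

r = (nΣuv − ΣuΣv) / √[(nΣu² − (Σu)²)(nΣv² − (Σv)²)]
Numerator: 5×3638.55 − 148.2×116.8 = 882.99
Denominator: √[(23294.5 − 21963.24)(14683.5 − 13642.24)] = √[1331.26 × 1041.26] = 1177.3648
r = 882.99 / 1177.3648 ≈ 0.7500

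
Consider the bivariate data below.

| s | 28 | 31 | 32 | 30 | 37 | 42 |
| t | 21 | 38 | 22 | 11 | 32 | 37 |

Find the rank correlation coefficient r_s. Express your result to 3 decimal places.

Rank s: 1, 3, 4, 2, 5, 6
Rank t: 2, 6, 3, 1, 4, 5
d = rank(s) − rank(t): -1, -3, 1, 1, 1, 1; Σd² = 14
ρ = 1 − 6Σd² / [n(n²−1)] = 1 − 6×14 / (6×35) = 1 − 84/210 ≈ 0.600

0.600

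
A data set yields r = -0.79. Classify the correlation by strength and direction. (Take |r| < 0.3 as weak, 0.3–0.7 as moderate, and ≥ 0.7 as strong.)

strong negative

r = -0.79 < 0 so the relationship is negative.
|r| = 0.79, which falls in the strong range.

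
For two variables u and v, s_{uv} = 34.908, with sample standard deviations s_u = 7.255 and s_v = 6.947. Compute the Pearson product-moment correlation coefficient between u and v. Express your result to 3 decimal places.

0.693

r = Cov(u,v) / (s_u · s_v) = 34.908 / (7.255 × 6.947)
  = 34.908 / 50.4005 ≈ 0.693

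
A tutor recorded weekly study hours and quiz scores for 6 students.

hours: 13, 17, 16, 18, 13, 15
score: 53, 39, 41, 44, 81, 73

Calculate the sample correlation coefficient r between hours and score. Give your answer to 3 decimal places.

-0.694

n = 6, Σx = 92, Σy = 331, Σx² = 1432, Σy² = 19837, Σxy = 4948
nΣxy − ΣxΣy = 29688 − 30452 = -764
nΣx² − (Σx)² = 8592 − 8464 = 128; nΣy² − (Σy)² = 119022 − 109561 = 9461
r = -764 / √(128 × 9461) = -764 / 1100.4581 ≈ -0.694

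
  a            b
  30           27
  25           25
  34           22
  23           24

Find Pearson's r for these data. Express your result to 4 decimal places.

-0.2902

n = 4, Σa = 112, Σb = 98, Σa² = 3210, Σb² = 2414, Σab = 2735
nΣab − ΣaΣb = 10940 − 10976 = -36
nΣa² − (Σa)² = 12840 − 12544 = 296; nΣb² − (Σb)² = 9656 − 9604 = 52
r = -36 / √(296 × 52) = -36 / 124.0645 ≈ -0.2902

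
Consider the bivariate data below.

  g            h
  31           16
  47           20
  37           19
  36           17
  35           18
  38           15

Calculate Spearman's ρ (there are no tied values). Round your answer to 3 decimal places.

Rank g: 1, 6, 4, 3, 2, 5
Rank h: 2, 6, 5, 3, 4, 1
d = rank(g) − rank(h): -1, 0, -1, 0, -2, 4; Σd² = 22
ρ = 1 − 6Σd² / [n(n²−1)] = 1 − 6×22 / (6×35) = 1 − 132/210 ≈ 0.371

0.371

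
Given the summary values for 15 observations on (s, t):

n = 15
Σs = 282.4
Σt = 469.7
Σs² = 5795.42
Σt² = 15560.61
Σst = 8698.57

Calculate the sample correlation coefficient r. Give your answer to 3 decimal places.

-0.226

r = (nΣst − ΣsΣt) / √[(nΣs² − (Σs)²)(nΣt² − (Σt)²)]
Numerator: 15×8698.57 − 282.4×469.7 = -2164.73
Denominator: √[(86931.3 − 79749.76)(233409.15 − 220618.09)] = √[7181.54 × 12791.06] = 9584.3367
r = -2164.73 / 9584.3367 ≈ -0.226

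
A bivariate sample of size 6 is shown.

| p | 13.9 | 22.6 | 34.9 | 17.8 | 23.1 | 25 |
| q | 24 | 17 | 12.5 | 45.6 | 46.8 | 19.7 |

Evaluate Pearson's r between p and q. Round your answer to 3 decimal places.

-0.470

n = 6, Σp = 137.3, Σq = 165.6, Σp² = 3397.43, Σq² = 5678.94, Σpq = 3539.31
nΣpq − ΣpΣq = 21235.86 − 22736.88 = -1501.02
nΣp² − (Σp)² = 20384.58 − 18851.29 = 1533.29; nΣq² − (Σq)² = 34073.64 − 27423.36 = 6650.28
r = -1501.02 / √(1533.29 × 6650.28) = -1501.02 / 3193.2441 ≈ -0.470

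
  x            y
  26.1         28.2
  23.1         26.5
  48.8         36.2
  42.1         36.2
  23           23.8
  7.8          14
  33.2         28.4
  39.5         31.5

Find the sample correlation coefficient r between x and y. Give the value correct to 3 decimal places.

0.965

n = 8, Σx = 243.6, Σy = 224.8, Σx² = 8621, Σy² = 6679.62, Σxy = 7482.48
nΣxy − ΣxΣy = 59859.84 − 54761.28 = 5098.56
nΣx² − (Σx)² = 68968 − 59340.96 = 9627.04; nΣy² − (Σy)² = 53436.96 − 50535.04 = 2901.92
r = 5098.56 / √(9627.04 × 2901.92) = 5098.56 / 5285.5369 ≈ 0.965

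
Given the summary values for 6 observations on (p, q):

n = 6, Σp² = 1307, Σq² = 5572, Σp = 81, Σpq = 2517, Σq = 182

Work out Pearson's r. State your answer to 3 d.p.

0.573

r = (nΣpq − ΣpΣq) / √[(nΣp² − (Σp)²)(nΣq² − (Σq)²)]
Numerator: 6×2517 − 81×182 = 360
Denominator: √[(7842 − 6561)(33432 − 33124)] = √[1281 × 308] = 628.1306
r = 360 / 628.1306 ≈ 0.573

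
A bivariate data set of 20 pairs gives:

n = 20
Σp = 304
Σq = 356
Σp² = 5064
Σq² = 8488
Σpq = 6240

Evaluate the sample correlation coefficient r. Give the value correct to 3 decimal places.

r = (nΣpq − ΣpΣq) / √[(nΣp² − (Σp)²)(nΣq² − (Σq)²)]
Numerator: 20×6240 − 304×356 = 16576
Denominator: √[(101280 − 92416)(169760 − 126736)] = √[8864 × 43024] = 19528.5621
r = 16576 / 19528.5621 ≈ 0.849

0.849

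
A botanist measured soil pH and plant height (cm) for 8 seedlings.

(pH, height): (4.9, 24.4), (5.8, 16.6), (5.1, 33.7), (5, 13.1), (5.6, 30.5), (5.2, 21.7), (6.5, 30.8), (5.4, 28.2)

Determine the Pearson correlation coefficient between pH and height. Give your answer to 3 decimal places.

n = 8, Σx = 43.5, Σy = 199, Σx² = 238.47, Σy² = 5323.24, Σxy = 1089.33
nΣxy − ΣxΣy = 8714.64 − 8656.5 = 58.14
nΣx² − (Σx)² = 1907.76 − 1892.25 = 15.51; nΣy² − (Σy)² = 42585.92 − 39601 = 2984.92
r = 58.14 / √(15.51 × 2984.92) = 58.14 / 215.1653 ≈ 0.270

0.270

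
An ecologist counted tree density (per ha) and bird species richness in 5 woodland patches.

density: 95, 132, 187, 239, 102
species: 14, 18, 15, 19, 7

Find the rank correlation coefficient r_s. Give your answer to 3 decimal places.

0.800

Rank density: 1, 3, 4, 5, 2
Rank species: 2, 4, 3, 5, 1
d = rank(density) − rank(species): -1, -1, 1, 0, 1; Σd² = 4
ρ = 1 − 6Σd² / [n(n²−1)] = 1 − 6×4 / (5×24) = 1 − 24/120 ≈ 0.800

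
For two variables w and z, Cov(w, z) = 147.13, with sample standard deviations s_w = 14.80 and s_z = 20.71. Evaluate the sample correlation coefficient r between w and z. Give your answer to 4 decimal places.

r = Cov(w,z) / (s_w · s_z) = 147.13 / (14.80 × 20.71)
  = 147.13 / 306.5080 ≈ 0.4800

0.4800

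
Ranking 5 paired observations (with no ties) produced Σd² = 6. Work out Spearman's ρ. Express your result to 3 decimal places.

0.700

ρ = 1 − 6Σd² / [n(n²−1)] = 1 − 6×6 / (5×24)
  = 1 − 36/120 = 1 − 0.3000 ≈ 0.700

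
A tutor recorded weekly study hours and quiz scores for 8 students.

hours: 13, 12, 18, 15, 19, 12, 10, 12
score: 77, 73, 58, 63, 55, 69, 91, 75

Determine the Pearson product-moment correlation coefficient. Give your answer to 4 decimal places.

-0.9086

n = 8, Σx = 111, Σy = 561, Σx² = 1611, Σy² = 40283, Σxy = 7549
nΣxy − ΣxΣy = 60392 − 62271 = -1879
nΣx² − (Σx)² = 12888 − 12321 = 567; nΣy² − (Σy)² = 322264 − 314721 = 7543
r = -1879 / √(567 × 7543) = -1879 / 2068.0621 ≈ -0.9086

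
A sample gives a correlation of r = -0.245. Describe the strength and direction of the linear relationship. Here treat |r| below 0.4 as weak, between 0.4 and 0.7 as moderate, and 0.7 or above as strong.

weak negative

r = -0.245 < 0 so the relationship is negative.
|r| = 0.245, which falls in the weak range.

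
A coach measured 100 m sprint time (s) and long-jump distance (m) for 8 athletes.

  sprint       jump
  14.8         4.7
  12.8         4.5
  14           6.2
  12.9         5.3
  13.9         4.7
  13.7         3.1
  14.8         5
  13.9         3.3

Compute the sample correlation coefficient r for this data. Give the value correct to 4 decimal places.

n = 8, Σx = 110.8, Σy = 36.8, Σx² = 1538.44, Σy² = 176.46, Σxy = 510
nΣxy − ΣxΣy = 4080 − 4077.44 = 2.56
nΣx² − (Σx)² = 12307.52 − 12276.64 = 30.88; nΣy² − (Σy)² = 1411.68 − 1354.24 = 57.44
r = 2.56 / √(30.88 × 57.44) = 2.56 / 42.1159 ≈ 0.0608

0.0608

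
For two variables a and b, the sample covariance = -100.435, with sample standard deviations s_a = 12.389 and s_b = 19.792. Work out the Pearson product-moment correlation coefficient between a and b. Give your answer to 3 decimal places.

-0.410

r = Cov(a,b) / (s_a · s_b) = -100.435 / (12.389 × 19.792)
  = -100.435 / 245.2031 ≈ -0.410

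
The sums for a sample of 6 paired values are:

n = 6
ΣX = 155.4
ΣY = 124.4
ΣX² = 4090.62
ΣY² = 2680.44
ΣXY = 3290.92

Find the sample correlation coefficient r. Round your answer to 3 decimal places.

0.845

r = (nΣXY − ΣXΣY) / √[(nΣX² − (ΣX)²)(nΣY² − (ΣY)²)]
Numerator: 6×3290.92 − 155.4×124.4 = 413.76
Denominator: √[(24543.72 − 24149.16)(16082.64 − 15475.36)] = √[394.56 × 607.28] = 489.4981
r = 413.76 / 489.4981 ≈ 0.845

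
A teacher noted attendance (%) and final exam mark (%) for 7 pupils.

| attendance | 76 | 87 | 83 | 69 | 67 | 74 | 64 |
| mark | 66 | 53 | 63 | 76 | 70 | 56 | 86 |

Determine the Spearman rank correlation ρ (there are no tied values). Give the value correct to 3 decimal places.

-0.857

Rank attendance: 5, 7, 6, 3, 2, 4, 1
Rank mark: 4, 1, 3, 6, 5, 2, 7
d = rank(attendance) − rank(mark): 1, 6, 3, -3, -3, 2, -6; Σd² = 104
ρ = 1 − 6Σd² / [n(n²−1)] = 1 − 6×104 / (7×48) = 1 − 624/336 ≈ -0.857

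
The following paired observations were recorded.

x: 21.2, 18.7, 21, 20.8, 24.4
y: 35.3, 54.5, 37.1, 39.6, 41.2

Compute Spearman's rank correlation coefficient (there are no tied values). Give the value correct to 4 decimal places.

-0.4000

Rank x: 4, 1, 3, 2, 5
Rank y: 1, 5, 2, 3, 4
d = rank(x) − rank(y): 3, -4, 1, -1, 1; Σd² = 28
ρ = 1 − 6Σd² / [n(n²−1)] = 1 − 6×28 / (5×24) = 1 − 168/120 ≈ -0.4000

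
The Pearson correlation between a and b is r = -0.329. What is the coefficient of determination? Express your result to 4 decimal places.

r² = (-0.329)² = 0.1082

0.1082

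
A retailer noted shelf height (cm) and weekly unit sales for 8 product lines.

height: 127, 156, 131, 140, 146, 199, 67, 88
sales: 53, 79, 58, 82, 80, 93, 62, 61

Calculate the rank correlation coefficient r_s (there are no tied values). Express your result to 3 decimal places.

Rank height: 3, 7, 4, 5, 6, 8, 1, 2
Rank sales: 1, 5, 2, 7, 6, 8, 4, 3
d = rank(height) − rank(sales): 2, 2, 2, -2, 0, 0, -3, -1; Σd² = 26
ρ = 1 − 6Σd² / [n(n²−1)] = 1 − 6×26 / (8×63) = 1 − 156/504 ≈ 0.690

0.690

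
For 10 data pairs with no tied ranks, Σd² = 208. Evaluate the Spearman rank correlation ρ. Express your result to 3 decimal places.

-0.261

ρ = 1 − 6Σd² / [n(n²−1)] = 1 − 6×208 / (10×99)
  = 1 − 1248/990 = 1 − 1.2606 ≈ -0.261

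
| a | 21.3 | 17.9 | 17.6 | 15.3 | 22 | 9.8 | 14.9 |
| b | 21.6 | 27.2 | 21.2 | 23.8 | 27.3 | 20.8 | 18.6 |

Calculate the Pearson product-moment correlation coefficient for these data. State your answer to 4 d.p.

n = 7, Σa = 118.8, Σb = 160.5, Σa² = 2120, Σb² = 3746.17, Σab = 2765.8
nΣab − ΣaΣb = 19360.6 − 19067.4 = 293.2
nΣa² − (Σa)² = 14840 − 14113.44 = 726.56; nΣb² − (Σb)² = 26223.19 − 25760.25 = 462.94
r = 293.2 / √(726.56 × 462.94) = 293.2 / 579.9601 ≈ 0.5056

0.5056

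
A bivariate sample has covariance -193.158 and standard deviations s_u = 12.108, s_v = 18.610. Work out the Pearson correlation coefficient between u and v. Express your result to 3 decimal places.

-0.857

r = Cov(u,v) / (s_u · s_v) = -193.158 / (12.108 × 18.610)
  = -193.158 / 225.3299 ≈ -0.857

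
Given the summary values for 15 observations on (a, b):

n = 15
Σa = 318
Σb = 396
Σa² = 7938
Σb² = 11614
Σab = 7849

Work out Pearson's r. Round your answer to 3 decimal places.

-0.464

r = (nΣab − ΣaΣb) / √[(nΣa² − (Σa)²)(nΣb² − (Σb)²)]
Numerator: 15×7849 − 318×396 = -8193
Denominator: √[(119070 − 101124)(174210 − 156816)] = √[17946 × 17394] = 17667.8444
r = -8193 / 17667.8444 ≈ -0.464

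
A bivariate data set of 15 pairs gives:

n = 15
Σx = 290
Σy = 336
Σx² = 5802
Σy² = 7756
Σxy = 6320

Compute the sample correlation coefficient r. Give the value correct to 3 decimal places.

-0.831

r = (nΣxy − ΣxΣy) / √[(nΣx² − (Σx)²)(nΣy² − (Σy)²)]
Numerator: 15×6320 − 290×336 = -2640
Denominator: √[(87030 − 84100)(116340 − 112896)] = √[2930 × 3444] = 3176.6208
r = -2640 / 3176.6208 ≈ -0.831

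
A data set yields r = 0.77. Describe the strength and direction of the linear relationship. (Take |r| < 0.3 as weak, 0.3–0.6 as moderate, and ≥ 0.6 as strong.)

r = 0.77 > 0 so the relationship is positive.
|r| = 0.77, which falls in the strong range.

strong positive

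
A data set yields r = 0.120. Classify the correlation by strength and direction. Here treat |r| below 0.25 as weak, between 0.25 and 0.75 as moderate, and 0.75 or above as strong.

r = 0.120 > 0 so the relationship is positive.
|r| = 0.120, which falls in the weak range.

weak positive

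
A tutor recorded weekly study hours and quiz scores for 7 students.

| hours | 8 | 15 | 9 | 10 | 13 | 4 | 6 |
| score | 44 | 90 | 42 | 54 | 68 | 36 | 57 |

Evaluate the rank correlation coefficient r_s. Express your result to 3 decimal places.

Rank hours: 3, 7, 4, 5, 6, 1, 2
Rank score: 3, 7, 2, 4, 6, 1, 5
d = rank(hours) − rank(score): 0, 0, 2, 1, 0, 0, -3; Σd² = 14
ρ = 1 − 6Σd² / [n(n²−1)] = 1 − 6×14 / (7×48) = 1 − 84/336 ≈ 0.750

0.750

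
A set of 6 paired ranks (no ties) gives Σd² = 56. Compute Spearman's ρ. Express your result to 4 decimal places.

ρ = 1 − 6Σd² / [n(n²−1)] = 1 − 6×56 / (6×35)
  = 1 − 336/210 = 1 − 1.60000 ≈ -0.6000

-0.6000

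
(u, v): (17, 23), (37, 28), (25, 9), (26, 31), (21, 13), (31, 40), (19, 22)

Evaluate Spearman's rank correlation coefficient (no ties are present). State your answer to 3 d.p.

0.536

Rank u: 1, 7, 4, 5, 3, 6, 2
Rank v: 4, 5, 1, 6, 2, 7, 3
d = rank(u) − rank(v): -3, 2, 3, -1, 1, -1, -1; Σd² = 26
ρ = 1 − 6Σd² / [n(n²−1)] = 1 − 6×26 / (7×48) = 1 − 156/336 ≈ 0.536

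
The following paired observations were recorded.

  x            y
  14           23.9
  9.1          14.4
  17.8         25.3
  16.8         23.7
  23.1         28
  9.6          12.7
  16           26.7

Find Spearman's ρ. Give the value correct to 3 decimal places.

0.786

Rank x: 3, 1, 6, 5, 7, 2, 4
Rank y: 4, 2, 5, 3, 7, 1, 6
d = rank(x) − rank(y): -1, -1, 1, 2, 0, 1, -2; Σd² = 12
ρ = 1 − 6Σd² / [n(n²−1)] = 1 − 6×12 / (7×48) = 1 − 72/336 ≈ 0.786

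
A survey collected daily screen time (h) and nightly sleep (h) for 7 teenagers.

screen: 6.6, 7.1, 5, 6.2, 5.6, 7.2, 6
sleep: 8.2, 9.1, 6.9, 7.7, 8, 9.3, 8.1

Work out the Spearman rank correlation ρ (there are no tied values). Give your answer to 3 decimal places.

Rank screen: 5, 6, 1, 4, 2, 7, 3
Rank sleep: 5, 6, 1, 2, 3, 7, 4
d = rank(screen) − rank(sleep): 0, 0, 0, 2, -1, 0, -1; Σd² = 6
ρ = 1 − 6Σd² / [n(n²−1)] = 1 − 6×6 / (7×48) = 1 − 36/336 ≈ 0.893

0.893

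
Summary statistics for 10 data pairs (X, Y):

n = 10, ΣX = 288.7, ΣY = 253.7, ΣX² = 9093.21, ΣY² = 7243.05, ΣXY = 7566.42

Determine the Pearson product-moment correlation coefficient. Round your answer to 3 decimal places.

r = (nΣXY − ΣXΣY) / √[(nΣX² − (ΣX)²)(nΣY² − (ΣY)²)]
Numerator: 10×7566.42 − 288.7×253.7 = 2421.01
Denominator: √[(90932.1 − 83347.69)(72430.5 − 64363.69)] = √[7584.41 × 8066.81] = 7821.8920
r = 2421.01 / 7821.8920 ≈ 0.310

0.310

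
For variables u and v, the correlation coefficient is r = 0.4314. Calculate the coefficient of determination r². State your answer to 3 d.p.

0.186

r² = (0.4314)² = 0.186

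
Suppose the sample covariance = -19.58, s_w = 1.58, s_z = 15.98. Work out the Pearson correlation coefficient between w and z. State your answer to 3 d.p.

r = Cov(w,z) / (s_w · s_z) = -19.58 / (1.58 × 15.98)
  = -19.58 / 25.2484 ≈ -0.775

-0.775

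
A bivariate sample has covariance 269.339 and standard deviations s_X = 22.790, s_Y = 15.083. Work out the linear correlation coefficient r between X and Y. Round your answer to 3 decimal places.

0.784

r = Cov(X,Y) / (s_X · s_Y) = 269.339 / (22.790 × 15.083)
  = 269.339 / 343.7416 ≈ 0.784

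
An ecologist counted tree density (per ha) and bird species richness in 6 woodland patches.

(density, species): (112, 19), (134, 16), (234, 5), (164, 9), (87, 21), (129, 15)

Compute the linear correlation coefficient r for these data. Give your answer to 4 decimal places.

n = 6, Σx = 860, Σy = 85, Σx² = 136362, Σy² = 1389, Σxy = 10680
nΣxy − ΣxΣy = 64080 − 73100 = -9020
nΣx² − (Σx)² = 818172 − 739600 = 78572; nΣy² − (Σy)² = 8334 − 7225 = 1109
r = -9020 / √(78572 × 1109) = -9020 / 9334.6852 ≈ -0.9663

-0.9663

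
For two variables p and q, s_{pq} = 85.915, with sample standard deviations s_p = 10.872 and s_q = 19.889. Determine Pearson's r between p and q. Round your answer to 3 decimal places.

0.397

r = Cov(p,q) / (s_p · s_q) = 85.915 / (10.872 × 19.889)
  = 85.915 / 216.2332 ≈ 0.397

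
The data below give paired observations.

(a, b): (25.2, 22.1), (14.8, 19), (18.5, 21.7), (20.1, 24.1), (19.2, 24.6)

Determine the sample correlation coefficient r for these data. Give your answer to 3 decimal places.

0.461

n = 5, Σa = 97.8, Σb = 111.5, Σa² = 1968.98, Σb² = 2506.27, Σab = 2196.3
nΣab − ΣaΣb = 10981.5 − 10904.7 = 76.8
nΣa² − (Σa)² = 9844.9 − 9564.84 = 280.06; nΣb² − (Σb)² = 12531.35 − 12432.25 = 99.1
r = 76.8 / √(280.06 × 99.1) = 76.8 / 166.5952 ≈ 0.461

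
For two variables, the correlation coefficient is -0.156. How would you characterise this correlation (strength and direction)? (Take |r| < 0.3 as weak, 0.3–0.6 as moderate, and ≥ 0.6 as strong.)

weak negative

r = -0.156 < 0 so the relationship is negative.
|r| = 0.156, which falls in the weak range.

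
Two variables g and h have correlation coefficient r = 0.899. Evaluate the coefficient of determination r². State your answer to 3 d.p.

r² = (0.899)² = 0.808

0.808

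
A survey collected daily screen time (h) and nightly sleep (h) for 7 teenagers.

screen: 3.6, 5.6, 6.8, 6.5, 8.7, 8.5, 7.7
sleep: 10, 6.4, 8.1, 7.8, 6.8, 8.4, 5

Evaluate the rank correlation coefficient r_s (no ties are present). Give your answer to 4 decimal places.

-0.2500

Rank screen: 1, 2, 4, 3, 7, 6, 5
Rank sleep: 7, 2, 5, 4, 3, 6, 1
d = rank(screen) − rank(sleep): -6, 0, -1, -1, 4, 0, 4; Σd² = 70
ρ = 1 − 6Σd² / [n(n²−1)] = 1 − 6×70 / (7×48) = 1 − 420/336 ≈ -0.2500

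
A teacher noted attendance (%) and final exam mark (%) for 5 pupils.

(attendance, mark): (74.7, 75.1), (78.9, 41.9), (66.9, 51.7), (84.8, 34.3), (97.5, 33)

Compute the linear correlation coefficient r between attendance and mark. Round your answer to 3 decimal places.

-0.643

n = 5, Σx = 402.8, Σy = 236, Σx² = 32978.2, Σy² = 12334, Σxy = 18500.75
nΣxy − ΣxΣy = 92503.75 − 95060.8 = -2557.05
nΣx² − (Σx)² = 164891 − 162247.84 = 2643.16; nΣy² − (Σy)² = 61670 − 55696 = 5974
r = -2557.05 / √(2643.16 × 5974) = -2557.05 / 3973.6932 ≈ -0.643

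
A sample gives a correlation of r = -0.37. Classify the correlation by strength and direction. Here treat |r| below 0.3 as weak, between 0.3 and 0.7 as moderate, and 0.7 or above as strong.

moderate negative

r = -0.37 < 0 so the relationship is negative.
|r| = 0.37, which falls in the moderate range.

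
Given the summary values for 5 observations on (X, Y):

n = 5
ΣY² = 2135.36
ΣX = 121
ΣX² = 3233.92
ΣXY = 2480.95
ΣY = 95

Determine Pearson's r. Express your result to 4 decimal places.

0.5725

r = (nΣXY − ΣXΣY) / √[(nΣX² − (ΣX)²)(nΣY² − (ΣY)²)]
Numerator: 5×2480.95 − 121×95 = 909.75
Denominator: √[(16169.6 − 14641)(10676.8 − 9025)] = √[1528.6 × 1651.8] = 1589.0064
r = 909.75 / 1589.0064 ≈ 0.5725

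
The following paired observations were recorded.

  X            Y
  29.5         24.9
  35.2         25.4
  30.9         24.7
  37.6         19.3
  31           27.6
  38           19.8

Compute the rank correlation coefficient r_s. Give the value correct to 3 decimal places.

Rank X: 1, 4, 2, 5, 3, 6
Rank Y: 4, 5, 3, 1, 6, 2
d = rank(X) − rank(Y): -3, -1, -1, 4, -3, 4; Σd² = 52
ρ = 1 − 6Σd² / [n(n²−1)] = 1 − 6×52 / (6×35) = 1 − 312/210 ≈ -0.486

-0.486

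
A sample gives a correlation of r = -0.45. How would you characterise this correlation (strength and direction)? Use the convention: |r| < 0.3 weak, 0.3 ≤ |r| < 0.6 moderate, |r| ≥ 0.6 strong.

r = -0.45 < 0 so the relationship is negative.
|r| = 0.45, which falls in the moderate range.

moderate negative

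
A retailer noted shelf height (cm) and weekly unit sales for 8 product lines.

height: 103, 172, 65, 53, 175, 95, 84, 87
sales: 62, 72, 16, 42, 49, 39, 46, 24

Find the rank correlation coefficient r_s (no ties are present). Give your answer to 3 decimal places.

Rank height: 6, 7, 2, 1, 8, 5, 3, 4
Rank sales: 7, 8, 1, 4, 6, 3, 5, 2
d = rank(height) − rank(sales): -1, -1, 1, -3, 2, 2, -2, 2; Σd² = 28
ρ = 1 − 6Σd² / [n(n²−1)] = 1 − 6×28 / (8×63) = 1 − 168/504 ≈ 0.667

0.667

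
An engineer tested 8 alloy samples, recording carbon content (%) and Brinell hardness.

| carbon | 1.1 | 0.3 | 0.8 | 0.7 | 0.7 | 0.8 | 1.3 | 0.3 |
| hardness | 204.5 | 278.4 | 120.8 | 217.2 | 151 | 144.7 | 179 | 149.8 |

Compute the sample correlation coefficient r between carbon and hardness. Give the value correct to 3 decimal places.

-0.225

n = 8, Σx = 6, Σy = 1445.4, Σx² = 5.34, Σy² = 279315.42, Σxy = 1056.25
nΣxy − ΣxΣy = 8450 − 8672.4 = -222.4
nΣx² − (Σx)² = 42.72 − 36 = 6.72; nΣy² − (Σy)² = 2234523.36 − 2089181.16 = 145342.2
r = -222.4 / √(6.72 × 145342.2) = -222.4 / 988.2811 ≈ -0.225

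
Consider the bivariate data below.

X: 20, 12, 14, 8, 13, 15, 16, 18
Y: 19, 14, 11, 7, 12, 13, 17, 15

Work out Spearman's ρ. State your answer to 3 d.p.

0.810

Rank X: 8, 2, 4, 1, 3, 5, 6, 7
Rank Y: 8, 5, 2, 1, 3, 4, 7, 6
d = rank(X) − rank(Y): 0, -3, 2, 0, 0, 1, -1, 1; Σd² = 16
ρ = 1 − 6Σd² / [n(n²−1)] = 1 − 6×16 / (8×63) = 1 − 96/504 ≈ 0.810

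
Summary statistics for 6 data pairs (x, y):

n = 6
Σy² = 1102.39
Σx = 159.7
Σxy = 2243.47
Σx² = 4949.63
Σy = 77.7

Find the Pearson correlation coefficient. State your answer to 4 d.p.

r = (nΣxy − ΣxΣy) / √[(nΣx² − (Σx)²)(nΣy² − (Σy)²)]
Numerator: 6×2243.47 − 159.7×77.7 = 1052.13
Denominator: √[(29697.78 − 25504.09)(6614.34 − 6037.29)] = √[4193.69 × 577.05] = 1555.6249
r = 1052.13 / 1555.6249 ≈ 0.6763

0.6763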